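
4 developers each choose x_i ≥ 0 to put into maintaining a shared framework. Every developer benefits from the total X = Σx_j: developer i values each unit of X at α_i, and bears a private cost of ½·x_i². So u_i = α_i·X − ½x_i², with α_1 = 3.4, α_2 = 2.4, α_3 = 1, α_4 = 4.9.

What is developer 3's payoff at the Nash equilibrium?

11.2

Developer i's FOC: ∂u_i/∂x_i = α_i − x_i = 0, so x_i* = α_i.
NE contributions = (3.4, 2.4, 1, 4.9); X = 11.7.
u_3 = α_3·X − ½·(x_3)² = 1·11.7 − ½·1² = 11.2.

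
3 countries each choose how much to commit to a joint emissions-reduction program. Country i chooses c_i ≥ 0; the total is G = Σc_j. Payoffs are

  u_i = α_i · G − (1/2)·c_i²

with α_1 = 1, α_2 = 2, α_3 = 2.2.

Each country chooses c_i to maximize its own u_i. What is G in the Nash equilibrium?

5.2

Country i's FOC: ∂u_i/∂c_i = α_i − c_i = 0, so c_i* = α_i.
NE contributions = (1, 2, 2.2); G = 5.2.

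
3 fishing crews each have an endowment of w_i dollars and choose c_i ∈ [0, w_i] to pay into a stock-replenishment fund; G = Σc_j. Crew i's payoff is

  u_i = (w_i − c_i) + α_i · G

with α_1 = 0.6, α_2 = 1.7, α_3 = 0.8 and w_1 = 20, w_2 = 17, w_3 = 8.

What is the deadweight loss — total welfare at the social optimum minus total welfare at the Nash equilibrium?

58.8

∂u_i/∂c_i = α_i − 1, so crew i contributes w_i if α_i > 1, else 0.
α_i > 1 for i ∈ {2}; NE contributions (0, 17, 0), G = 17.
W^NE = Σw_i − G^NE + (Σα_i)·G^NE = 45 + 2.1·17 = 80.7.
Planner: ∂(Σu_j)/∂c_i = Σα_j − 1 = 2.1 > 0, so everyone contributes w_i; G^SO = 45, W^SO = 45 + 2.1·45 = 139.5.
Deadweight loss = 58.8.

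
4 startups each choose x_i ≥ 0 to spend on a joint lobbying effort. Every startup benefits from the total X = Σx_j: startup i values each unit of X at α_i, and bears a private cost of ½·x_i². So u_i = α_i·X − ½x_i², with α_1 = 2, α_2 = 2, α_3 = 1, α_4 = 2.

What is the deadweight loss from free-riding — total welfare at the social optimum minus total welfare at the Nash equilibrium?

55.5

Startup i's FOC: ∂u_i/∂x_i = α_i − x_i = 0, so x_i* = α_i.
NE contributions = (2, 2, 1, 2); X = 7.
W^NE = (Σα)·X − ½Σα_i² = 7² − ½·13 = 42.5.
Planner sets x_i = Σα_j = 7 for every i, so X^SO = 4·7 = 28.
W^SO = (Σα)·X^SO − ½·4·(Σα)² = (4/2)·7² = 98.
Deadweight loss = W^SO − W^NE = 55.5.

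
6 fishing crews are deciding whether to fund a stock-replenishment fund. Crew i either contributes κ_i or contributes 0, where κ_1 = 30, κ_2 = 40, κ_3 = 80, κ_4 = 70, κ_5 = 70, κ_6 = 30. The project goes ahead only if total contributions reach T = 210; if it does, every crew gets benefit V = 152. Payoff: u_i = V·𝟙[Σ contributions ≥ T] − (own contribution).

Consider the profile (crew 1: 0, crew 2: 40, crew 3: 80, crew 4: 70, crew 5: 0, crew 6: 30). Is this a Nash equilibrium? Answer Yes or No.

Total = 220 ≥ 210: provided.
Crew 1 (pledges 0, payoff 152): pledging 30 → total 250, payoff 122. No gain.
Crew 2 (pledges 40, payoff 112): dropping to 0 → total 180, payoff 0. No gain.
Crew 3 (pledges 80, payoff 72): dropping to 0 → total 140, payoff 0. No gain.
Crew 4 (pledges 70, payoff 82): dropping to 0 → total 150, payoff 0. No gain.
Crew 5 (pledges 0, payoff 152): pledging 70 → total 290, payoff 82. No gain.
Crew 6 (pledges 30, payoff 122): dropping to 0 → total 190, payoff 0. No gain.

Yes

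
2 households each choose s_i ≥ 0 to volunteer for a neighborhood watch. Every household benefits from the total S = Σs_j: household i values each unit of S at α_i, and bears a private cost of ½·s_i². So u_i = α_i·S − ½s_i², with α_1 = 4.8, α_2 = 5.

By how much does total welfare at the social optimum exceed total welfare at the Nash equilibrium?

24.02

Household i's FOC: ∂u_i/∂s_i = α_i − s_i = 0, so s_i* = α_i.
NE contributions = (4.8, 5); S = 9.8.
W^NE = (Σα)·S − ½Σα_i² = 9.8² − ½·48.04 = 72.02.
Planner sets s_i = Σα_j = 9.8 for every i, so S^SO = 2·9.8 = 19.6.
W^SO = (Σα)·S^SO − ½·2·(Σα)² = (2/2)·9.8² = 96.04.
Deadweight loss = W^SO − W^NE = 24.02.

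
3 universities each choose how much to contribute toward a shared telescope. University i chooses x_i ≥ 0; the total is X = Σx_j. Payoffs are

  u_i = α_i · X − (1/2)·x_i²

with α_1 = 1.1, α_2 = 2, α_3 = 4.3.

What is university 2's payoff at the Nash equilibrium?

University i's FOC: ∂u_i/∂x_i = α_i − x_i = 0, so x_i* = α_i.
NE contributions = (1.1, 2, 4.3); X = 7.4.
u_2 = α_2·X − ½·(x_2)² = 2·7.4 − ½·2² = 12.8.

12.8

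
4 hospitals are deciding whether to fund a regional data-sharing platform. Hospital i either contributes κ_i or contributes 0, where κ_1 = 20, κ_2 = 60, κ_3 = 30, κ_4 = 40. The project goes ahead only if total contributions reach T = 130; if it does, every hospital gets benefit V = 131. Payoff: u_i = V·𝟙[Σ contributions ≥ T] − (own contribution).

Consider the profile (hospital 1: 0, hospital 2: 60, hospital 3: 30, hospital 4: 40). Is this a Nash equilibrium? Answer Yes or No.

Total = 130 ≥ 130: provided.
Hospital 1 (pledges 0, payoff 131): pledging 20 → total 150, payoff 111. No gain.
Hospital 2 (pledges 60, payoff 71): dropping to 0 → total 70, payoff 0. No gain.
Hospital 3 (pledges 30, payoff 101): dropping to 0 → total 100, payoff 0. No gain.
Hospital 4 (pledges 40, payoff 91): dropping to 0 → total 90, payoff 0. No gain.

Yes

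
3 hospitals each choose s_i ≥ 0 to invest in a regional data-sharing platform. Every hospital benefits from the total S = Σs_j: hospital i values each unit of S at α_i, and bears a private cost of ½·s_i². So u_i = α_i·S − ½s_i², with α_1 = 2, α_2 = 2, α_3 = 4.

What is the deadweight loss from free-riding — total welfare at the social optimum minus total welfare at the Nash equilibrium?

Hospital i's FOC: ∂u_i/∂s_i = α_i − s_i = 0, so s_i* = α_i.
NE contributions = (2, 2, 4); S = 8.
W^NE = (Σα)·S − ½Σα_i² = 8² − ½·24 = 52.
Planner sets s_i = Σα_j = 8 for every i, so S^SO = 3·8 = 24.
W^SO = (Σα)·S^SO − ½·3·(Σα)² = (3/2)·8² = 96.
Deadweight loss = W^SO − W^NE = 44.

44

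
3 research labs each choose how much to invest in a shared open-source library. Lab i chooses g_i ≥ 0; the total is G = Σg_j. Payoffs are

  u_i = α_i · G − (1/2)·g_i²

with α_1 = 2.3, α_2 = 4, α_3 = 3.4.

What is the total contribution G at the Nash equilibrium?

9.7

Lab i's FOC: ∂u_i/∂g_i = α_i − g_i = 0, so g_i* = α_i.
NE contributions = (2.3, 4, 3.4); G = 9.7.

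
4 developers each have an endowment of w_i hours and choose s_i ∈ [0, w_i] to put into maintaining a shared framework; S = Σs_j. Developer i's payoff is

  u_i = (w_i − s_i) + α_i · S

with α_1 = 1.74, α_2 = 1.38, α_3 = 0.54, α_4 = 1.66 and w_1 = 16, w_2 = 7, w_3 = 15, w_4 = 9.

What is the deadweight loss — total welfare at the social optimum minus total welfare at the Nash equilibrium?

64.8

∂u_i/∂s_i = α_i − 1, so developer i contributes w_i if α_i > 1, else 0.
α_i > 1 for i ∈ {1, 2, 4}; NE contributions (16, 7, 0, 9), S = 32.
W^NE = Σw_i − S^NE + (Σα_i)·S^NE = 47 + 4.32·32 = 185.24.
Planner: ∂(Σu_j)/∂s_i = Σα_j − 1 = 4.32 > 0, so everyone contributes w_i; S^SO = 47, W^SO = 47 + 4.32·47 = 250.04.
Deadweight loss = 64.8.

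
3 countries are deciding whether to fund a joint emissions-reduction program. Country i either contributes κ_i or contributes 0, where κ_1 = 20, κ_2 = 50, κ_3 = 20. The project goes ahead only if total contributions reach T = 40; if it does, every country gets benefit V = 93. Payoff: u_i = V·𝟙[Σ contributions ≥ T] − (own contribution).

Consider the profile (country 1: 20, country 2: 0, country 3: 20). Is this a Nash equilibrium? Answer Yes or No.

Yes

Total = 40 ≥ 40: provided.
Country 1 (pledges 20, payoff 73): dropping to 0 → total 20, payoff 0. No gain.
Country 2 (pledges 0, payoff 93): pledging 50 → total 90, payoff 43. No gain.
Country 3 (pledges 20, payoff 73): dropping to 0 → total 20, payoff 0. No gain.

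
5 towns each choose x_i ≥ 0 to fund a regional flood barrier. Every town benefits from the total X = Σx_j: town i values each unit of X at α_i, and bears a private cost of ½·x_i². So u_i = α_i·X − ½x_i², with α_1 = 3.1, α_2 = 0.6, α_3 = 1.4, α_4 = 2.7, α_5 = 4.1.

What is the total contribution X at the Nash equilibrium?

Town i's FOC: ∂u_i/∂x_i = α_i − x_i = 0, so x_i* = α_i.
NE contributions = (3.1, 0.6, 1.4, 2.7, 4.1); X = 11.9.

11.9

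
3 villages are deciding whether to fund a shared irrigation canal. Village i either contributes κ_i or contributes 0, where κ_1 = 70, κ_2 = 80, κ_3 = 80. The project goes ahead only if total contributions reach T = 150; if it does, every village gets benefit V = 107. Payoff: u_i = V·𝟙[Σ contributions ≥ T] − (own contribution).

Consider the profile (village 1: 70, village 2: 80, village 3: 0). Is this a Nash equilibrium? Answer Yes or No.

Total = 150 ≥ 150: provided.
Village 1 (pledges 70, payoff 37): dropping to 0 → total 80, payoff 0. No gain.
Village 2 (pledges 80, payoff 27): dropping to 0 → total 70, payoff 0. No gain.
Village 3 (pledges 0, payoff 107): pledging 80 → total 230, payoff 27. No gain.

Yes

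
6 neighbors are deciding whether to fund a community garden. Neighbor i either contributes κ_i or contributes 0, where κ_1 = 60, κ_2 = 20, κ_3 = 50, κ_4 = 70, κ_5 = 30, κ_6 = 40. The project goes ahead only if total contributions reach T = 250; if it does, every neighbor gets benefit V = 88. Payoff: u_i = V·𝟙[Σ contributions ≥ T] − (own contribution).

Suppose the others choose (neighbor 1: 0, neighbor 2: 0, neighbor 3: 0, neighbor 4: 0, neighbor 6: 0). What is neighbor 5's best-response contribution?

Others' total = 0. Even contributing 30 gives 30 < 250: no benefit either way.
Best response: 0.

0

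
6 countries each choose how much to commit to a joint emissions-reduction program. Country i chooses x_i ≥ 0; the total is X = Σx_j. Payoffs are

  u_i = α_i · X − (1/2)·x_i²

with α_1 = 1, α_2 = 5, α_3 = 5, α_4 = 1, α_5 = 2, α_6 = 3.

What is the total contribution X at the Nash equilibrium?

17

Country i's FOC: ∂u_i/∂x_i = α_i − x_i = 0, so x_i* = α_i.
NE contributions = (1, 5, 5, 1, 2, 3); X = 17.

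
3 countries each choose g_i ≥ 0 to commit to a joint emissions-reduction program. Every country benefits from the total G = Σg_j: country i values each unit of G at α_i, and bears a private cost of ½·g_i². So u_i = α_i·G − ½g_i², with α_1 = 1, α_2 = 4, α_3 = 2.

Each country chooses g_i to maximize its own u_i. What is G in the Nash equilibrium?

Country i's FOC: ∂u_i/∂g_i = α_i − g_i = 0, so g_i* = α_i.
NE contributions = (1, 4, 2); G = 7.

7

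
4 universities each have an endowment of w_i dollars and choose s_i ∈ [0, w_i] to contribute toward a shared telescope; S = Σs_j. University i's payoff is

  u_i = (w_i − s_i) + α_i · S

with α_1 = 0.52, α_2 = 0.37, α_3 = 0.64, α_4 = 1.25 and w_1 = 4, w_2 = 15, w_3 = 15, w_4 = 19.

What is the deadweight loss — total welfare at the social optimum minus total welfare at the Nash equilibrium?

60.52

∂u_i/∂s_i = α_i − 1, so university i contributes w_i if α_i > 1, else 0.
α_i > 1 for i ∈ {4}; NE contributions (0, 0, 0, 19), S = 19.
W^NE = Σw_i − S^NE + (Σα_i)·S^NE = 53 + 1.78·19 = 86.82.
Planner: ∂(Σu_j)/∂s_i = Σα_j − 1 = 1.78 > 0, so everyone contributes w_i; S^SO = 53, W^SO = 53 + 1.78·53 = 147.34.
Deadweight loss = 60.52.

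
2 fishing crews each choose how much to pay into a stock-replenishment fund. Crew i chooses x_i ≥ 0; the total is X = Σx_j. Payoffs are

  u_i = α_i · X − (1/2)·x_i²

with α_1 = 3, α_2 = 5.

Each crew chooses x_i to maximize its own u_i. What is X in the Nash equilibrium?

Crew i's FOC: ∂u_i/∂x_i = α_i − x_i = 0, so x_i* = α_i.
NE contributions = (3, 5); X = 8.

8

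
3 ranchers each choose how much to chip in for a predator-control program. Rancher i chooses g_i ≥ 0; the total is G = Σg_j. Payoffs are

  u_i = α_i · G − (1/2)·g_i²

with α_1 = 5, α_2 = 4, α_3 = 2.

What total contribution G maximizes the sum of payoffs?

Planner FOC: ∂(Σu_j)/∂g_i = (Σα_j) − g_i = 0, so g_i^SO = Σα_j = 11 for every i; G^SO = 33.

33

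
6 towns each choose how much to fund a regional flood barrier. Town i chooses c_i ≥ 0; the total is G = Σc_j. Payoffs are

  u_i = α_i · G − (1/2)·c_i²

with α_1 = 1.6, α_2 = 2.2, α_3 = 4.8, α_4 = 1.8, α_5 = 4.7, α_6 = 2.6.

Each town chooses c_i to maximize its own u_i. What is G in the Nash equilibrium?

17.7

Town i's FOC: ∂u_i/∂c_i = α_i − c_i = 0, so c_i* = α_i.
NE contributions = (1.6, 2.2, 4.8, 1.8, 4.7, 2.6); G = 17.7.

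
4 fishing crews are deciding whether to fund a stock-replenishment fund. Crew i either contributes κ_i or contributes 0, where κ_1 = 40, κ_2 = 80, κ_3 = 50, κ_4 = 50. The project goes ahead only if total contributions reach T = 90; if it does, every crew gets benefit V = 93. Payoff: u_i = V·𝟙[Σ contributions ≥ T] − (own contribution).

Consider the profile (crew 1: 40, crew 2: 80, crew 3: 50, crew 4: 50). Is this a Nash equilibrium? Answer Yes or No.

No

Total = 220 ≥ 90: provided.
Crew 1 (pledges 40, payoff 53): dropping to 0 → total 180, payoff 93. Profitable deviation.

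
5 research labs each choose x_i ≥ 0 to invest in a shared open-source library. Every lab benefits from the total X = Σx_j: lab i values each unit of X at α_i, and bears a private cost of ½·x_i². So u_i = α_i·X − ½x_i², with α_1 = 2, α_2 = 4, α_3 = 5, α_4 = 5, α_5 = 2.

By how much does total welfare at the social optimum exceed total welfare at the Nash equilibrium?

Lab i's FOC: ∂u_i/∂x_i = α_i − x_i = 0, so x_i* = α_i.
NE contributions = (2, 4, 5, 5, 2); X = 18.
W^NE = (Σα)·X − ½Σα_i² = 18² − ½·74 = 287.
Planner sets x_i = Σα_j = 18 for every i, so X^SO = 5·18 = 90.
W^SO = (Σα)·X^SO − ½·5·(Σα)² = (5/2)·18² = 810.
Deadweight loss = W^SO − W^NE = 523.

523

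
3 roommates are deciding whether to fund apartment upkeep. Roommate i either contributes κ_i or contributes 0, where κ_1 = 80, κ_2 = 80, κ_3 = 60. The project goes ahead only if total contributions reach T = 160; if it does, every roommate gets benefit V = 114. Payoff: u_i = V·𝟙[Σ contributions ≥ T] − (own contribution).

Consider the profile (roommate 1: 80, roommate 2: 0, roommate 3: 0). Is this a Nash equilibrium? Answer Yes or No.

No

Total = 80 < 160: not provided.
Roommate 1 (pledges 80, payoff -80): dropping to 0 → total 0, payoff 0. Profitable deviation.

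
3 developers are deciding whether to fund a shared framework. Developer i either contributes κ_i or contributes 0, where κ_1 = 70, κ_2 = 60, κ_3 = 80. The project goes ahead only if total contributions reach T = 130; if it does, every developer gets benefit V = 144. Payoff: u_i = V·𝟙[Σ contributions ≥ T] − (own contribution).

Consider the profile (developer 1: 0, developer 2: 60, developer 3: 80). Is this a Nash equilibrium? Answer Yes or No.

Yes

Total = 140 ≥ 130: provided.
Developer 1 (pledges 0, payoff 144): pledging 70 → total 210, payoff 74. No gain.
Developer 2 (pledges 60, payoff 84): dropping to 0 → total 80, payoff 0. No gain.
Developer 3 (pledges 80, payoff 64): dropping to 0 → total 60, payoff 0. No gain.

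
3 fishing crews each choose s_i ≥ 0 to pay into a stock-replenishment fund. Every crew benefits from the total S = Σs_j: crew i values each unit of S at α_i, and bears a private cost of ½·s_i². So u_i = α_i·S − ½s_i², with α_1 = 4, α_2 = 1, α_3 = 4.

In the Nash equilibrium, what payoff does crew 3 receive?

Crew i's FOC: ∂u_i/∂s_i = α_i − s_i = 0, so s_i* = α_i.
NE contributions = (4, 1, 4); S = 9.
u_3 = α_3·S − ½·(s_3)² = 4·9 − ½·4² = 28.

28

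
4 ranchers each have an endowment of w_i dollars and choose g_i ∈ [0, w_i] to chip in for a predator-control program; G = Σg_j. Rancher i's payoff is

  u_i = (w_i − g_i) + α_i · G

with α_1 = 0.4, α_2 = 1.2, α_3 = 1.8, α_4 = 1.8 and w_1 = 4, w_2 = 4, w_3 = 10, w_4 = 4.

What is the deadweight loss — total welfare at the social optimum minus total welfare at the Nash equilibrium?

16.8

∂u_i/∂g_i = α_i − 1, so rancher i contributes w_i if α_i > 1, else 0.
α_i > 1 for i ∈ {2, 3, 4}; NE contributions (0, 4, 10, 4), G = 18.
W^NE = Σw_i − G^NE + (Σα_i)·G^NE = 22 + 4.2·18 = 97.6.
Planner: ∂(Σu_j)/∂g_i = Σα_j − 1 = 4.2 > 0, so everyone contributes w_i; G^SO = 22, W^SO = 22 + 4.2·22 = 114.4.
Deadweight loss = 16.8.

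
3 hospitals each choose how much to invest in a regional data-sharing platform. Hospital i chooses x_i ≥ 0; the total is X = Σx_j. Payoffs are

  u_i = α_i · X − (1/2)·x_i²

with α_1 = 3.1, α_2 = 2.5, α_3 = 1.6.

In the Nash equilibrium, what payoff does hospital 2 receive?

Hospital i's FOC: ∂u_i/∂x_i = α_i − x_i = 0, so x_i* = α_i.
NE contributions = (3.1, 2.5, 1.6); X = 7.2.
u_2 = α_2·X − ½·(x_2)² = 2.5·7.2 − ½·2.5² = 14.875.

14.875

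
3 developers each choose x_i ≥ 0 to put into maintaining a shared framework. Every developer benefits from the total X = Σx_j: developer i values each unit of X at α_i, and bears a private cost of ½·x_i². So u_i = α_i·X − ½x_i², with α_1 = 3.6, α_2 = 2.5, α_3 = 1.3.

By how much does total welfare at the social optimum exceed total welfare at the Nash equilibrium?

37.83

Developer i's FOC: ∂u_i/∂x_i = α_i − x_i = 0, so x_i* = α_i.
NE contributions = (3.6, 2.5, 1.3); X = 7.4.
W^NE = (Σα)·X − ½Σα_i² = 7.4² − ½·20.9 = 44.31.
Planner sets x_i = Σα_j = 7.4 for every i, so X^SO = 3·7.4 = 22.2.
W^SO = (Σα)·X^SO − ½·3·(Σα)² = (3/2)·7.4² = 82.14.
Deadweight loss = W^SO − W^NE = 37.83.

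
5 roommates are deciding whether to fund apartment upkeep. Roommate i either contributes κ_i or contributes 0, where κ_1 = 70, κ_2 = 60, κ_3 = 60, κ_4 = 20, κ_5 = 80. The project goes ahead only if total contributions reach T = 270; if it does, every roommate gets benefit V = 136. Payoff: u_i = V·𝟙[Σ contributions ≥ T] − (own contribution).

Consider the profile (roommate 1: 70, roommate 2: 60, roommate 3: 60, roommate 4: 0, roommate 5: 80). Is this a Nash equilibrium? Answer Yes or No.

Total = 270 ≥ 270: provided.
Roommate 1 (pledges 70, payoff 66): dropping to 0 → total 200, payoff 0. No gain.
Roommate 2 (pledges 60, payoff 76): dropping to 0 → total 210, payoff 0. No gain.
Roommate 3 (pledges 60, payoff 76): dropping to 0 → total 210, payoff 0. No gain.
Roommate 4 (pledges 0, payoff 136): pledging 20 → total 290, payoff 116. No gain.
Roommate 5 (pledges 80, payoff 56): dropping to 0 → total 190, payoff 0. No gain.

Yes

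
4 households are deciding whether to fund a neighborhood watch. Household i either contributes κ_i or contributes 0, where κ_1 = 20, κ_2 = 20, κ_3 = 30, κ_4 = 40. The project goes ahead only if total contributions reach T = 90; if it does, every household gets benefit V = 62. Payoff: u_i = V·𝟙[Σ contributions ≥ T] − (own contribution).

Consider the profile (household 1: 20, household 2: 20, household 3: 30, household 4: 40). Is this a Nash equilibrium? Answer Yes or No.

No

Total = 110 ≥ 90: provided.
Household 1 (pledges 20, payoff 42): dropping to 0 → total 90, payoff 62. Profitable deviation.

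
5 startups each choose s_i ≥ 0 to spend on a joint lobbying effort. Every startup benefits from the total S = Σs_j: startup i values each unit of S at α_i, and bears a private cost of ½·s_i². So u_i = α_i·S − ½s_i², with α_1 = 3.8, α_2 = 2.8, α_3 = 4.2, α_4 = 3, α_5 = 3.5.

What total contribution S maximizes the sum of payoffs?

86.5

Planner FOC: ∂(Σu_j)/∂s_i = (Σα_j) − s_i = 0, so s_i^SO = Σα_j = 17.3 for every i; S^SO = 86.5.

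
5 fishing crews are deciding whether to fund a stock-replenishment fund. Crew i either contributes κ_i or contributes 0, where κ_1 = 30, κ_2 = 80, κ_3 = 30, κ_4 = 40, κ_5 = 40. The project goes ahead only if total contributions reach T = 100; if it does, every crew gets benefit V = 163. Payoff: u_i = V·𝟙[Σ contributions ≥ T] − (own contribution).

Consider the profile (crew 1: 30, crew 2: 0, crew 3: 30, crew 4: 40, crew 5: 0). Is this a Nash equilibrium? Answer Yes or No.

Total = 100 ≥ 100: provided.
Crew 1 (pledges 30, payoff 133): dropping to 0 → total 70, payoff 0. No gain.
Crew 2 (pledges 0, payoff 163): pledging 80 → total 180, payoff 83. No gain.
Crew 3 (pledges 30, payoff 133): dropping to 0 → total 70, payoff 0. No gain.
Crew 4 (pledges 40, payoff 123): dropping to 0 → total 60, payoff 0. No gain.
Crew 5 (pledges 0, payoff 163): pledging 40 → total 140, payoff 123. No gain.

Yes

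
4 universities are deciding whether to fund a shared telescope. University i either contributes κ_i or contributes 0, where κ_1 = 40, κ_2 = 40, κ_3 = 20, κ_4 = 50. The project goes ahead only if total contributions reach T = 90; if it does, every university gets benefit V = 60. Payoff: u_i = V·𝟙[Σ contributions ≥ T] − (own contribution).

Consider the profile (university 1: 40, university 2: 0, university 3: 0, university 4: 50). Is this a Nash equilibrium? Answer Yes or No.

Total = 90 ≥ 90: provided.
University 1 (pledges 40, payoff 20): dropping to 0 → total 50, payoff 0. No gain.
University 2 (pledges 0, payoff 60): pledging 40 → total 130, payoff 20. No gain.
University 3 (pledges 0, payoff 60): pledging 20 → total 110, payoff 40. No gain.
University 4 (pledges 50, payoff 10): dropping to 0 → total 40, payoff 0. No gain.

Yes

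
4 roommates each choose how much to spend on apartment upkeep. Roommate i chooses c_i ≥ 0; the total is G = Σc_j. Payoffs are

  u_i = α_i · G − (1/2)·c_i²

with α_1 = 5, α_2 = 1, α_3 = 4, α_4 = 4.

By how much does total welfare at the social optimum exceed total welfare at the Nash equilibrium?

225

Roommate i's FOC: ∂u_i/∂c_i = α_i − c_i = 0, so c_i* = α_i.
NE contributions = (5, 1, 4, 4); G = 14.
W^NE = (Σα)·G − ½Σα_i² = 14² − ½·58 = 167.
Planner sets c_i = Σα_j = 14 for every i, so G^SO = 4·14 = 56.
W^SO = (Σα)·G^SO − ½·4·(Σα)² = (4/2)·14² = 392.
Deadweight loss = W^SO − W^NE = 225.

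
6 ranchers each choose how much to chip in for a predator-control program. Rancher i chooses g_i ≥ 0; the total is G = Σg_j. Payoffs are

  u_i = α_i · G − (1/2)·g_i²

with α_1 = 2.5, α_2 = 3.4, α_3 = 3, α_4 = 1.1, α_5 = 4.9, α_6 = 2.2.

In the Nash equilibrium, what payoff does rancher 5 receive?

71.785

Rancher i's FOC: ∂u_i/∂g_i = α_i − g_i = 0, so g_i* = α_i.
NE contributions = (2.5, 3.4, 3, 1.1, 4.9, 2.2); G = 17.1.
u_5 = α_5·G − ½·(g_5)² = 4.9·17.1 − ½·4.9² = 71.785.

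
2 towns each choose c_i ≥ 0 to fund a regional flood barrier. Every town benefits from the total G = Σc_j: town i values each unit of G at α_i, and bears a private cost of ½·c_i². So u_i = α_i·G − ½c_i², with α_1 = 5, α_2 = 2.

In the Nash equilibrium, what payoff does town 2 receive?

Town i's FOC: ∂u_i/∂c_i = α_i − c_i = 0, so c_i* = α_i.
NE contributions = (5, 2); G = 7.
u_2 = α_2·G − ½·(c_2)² = 2·7 − ½·2² = 12.

12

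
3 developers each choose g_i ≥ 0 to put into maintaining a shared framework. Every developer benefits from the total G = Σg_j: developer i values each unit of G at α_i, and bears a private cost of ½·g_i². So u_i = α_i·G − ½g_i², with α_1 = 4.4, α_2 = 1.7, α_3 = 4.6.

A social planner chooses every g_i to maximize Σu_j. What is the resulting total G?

Planner FOC: ∂(Σu_j)/∂g_i = (Σα_j) − g_i = 0, so g_i^SO = Σα_j = 10.7 for every i; G^SO = 32.1.

32.1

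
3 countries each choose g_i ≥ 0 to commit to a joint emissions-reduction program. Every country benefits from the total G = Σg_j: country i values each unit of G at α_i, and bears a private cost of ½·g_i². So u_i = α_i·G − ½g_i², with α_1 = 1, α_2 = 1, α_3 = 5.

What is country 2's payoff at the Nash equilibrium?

Country i's FOC: ∂u_i/∂g_i = α_i − g_i = 0, so g_i* = α_i.
NE contributions = (1, 1, 5); G = 7.
u_2 = α_2·G − ½·(g_2)² = 1·7 − ½·1² = 6.5.

6.5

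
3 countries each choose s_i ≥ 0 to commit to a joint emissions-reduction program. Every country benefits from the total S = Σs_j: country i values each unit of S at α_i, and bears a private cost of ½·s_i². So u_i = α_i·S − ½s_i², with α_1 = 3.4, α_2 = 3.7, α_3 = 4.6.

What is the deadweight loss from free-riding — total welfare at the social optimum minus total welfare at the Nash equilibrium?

91.65

Country i's FOC: ∂u_i/∂s_i = α_i − s_i = 0, so s_i* = α_i.
NE contributions = (3.4, 3.7, 4.6); S = 11.7.
W^NE = (Σα)·S − ½Σα_i² = 11.7² − ½·46.41 = 113.685.
Planner sets s_i = Σα_j = 11.7 for every i, so S^SO = 3·11.7 = 35.1.
W^SO = (Σα)·S^SO − ½·3·(Σα)² = (3/2)·11.7² = 205.335.
Deadweight loss = W^SO − W^NE = 91.65.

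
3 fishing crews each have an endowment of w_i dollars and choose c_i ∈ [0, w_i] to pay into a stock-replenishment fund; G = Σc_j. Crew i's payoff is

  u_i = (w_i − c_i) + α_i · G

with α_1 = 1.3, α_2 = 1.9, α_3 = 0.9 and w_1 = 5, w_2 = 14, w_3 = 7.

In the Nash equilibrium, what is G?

∂u_i/∂c_i = α_i − 1, so crew i contributes w_i if α_i > 1, else 0.
α_i > 1 for i ∈ {1, 2}; NE contributions (5, 14, 0), G = 19.

19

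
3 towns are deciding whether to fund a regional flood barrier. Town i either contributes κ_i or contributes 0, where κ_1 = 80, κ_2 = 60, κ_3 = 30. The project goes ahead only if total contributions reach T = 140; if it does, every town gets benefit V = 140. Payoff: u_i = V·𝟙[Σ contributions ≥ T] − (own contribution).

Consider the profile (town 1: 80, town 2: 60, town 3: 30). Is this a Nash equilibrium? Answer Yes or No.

Total = 170 ≥ 140: provided.
Town 1 (pledges 80, payoff 60): dropping to 0 → total 90, payoff 0. No gain.
Town 2 (pledges 60, payoff 80): dropping to 0 → total 110, payoff 0. No gain.
Town 3 (pledges 30, payoff 110): dropping to 0 → total 140, payoff 140. Profitable deviation.

No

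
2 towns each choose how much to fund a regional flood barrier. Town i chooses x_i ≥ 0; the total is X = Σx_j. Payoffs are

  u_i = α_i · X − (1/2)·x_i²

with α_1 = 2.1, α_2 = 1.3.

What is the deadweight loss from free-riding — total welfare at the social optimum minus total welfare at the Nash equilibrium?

3.05

Town i's FOC: ∂u_i/∂x_i = α_i − x_i = 0, so x_i* = α_i.
NE contributions = (2.1, 1.3); X = 3.4.
W^NE = (Σα)·X − ½Σα_i² = 3.4² − ½·6.1 = 8.51.
Planner sets x_i = Σα_j = 3.4 for every i, so X^SO = 2·3.4 = 6.8.
W^SO = (Σα)·X^SO − ½·2·(Σα)² = (2/2)·3.4² = 11.56.
Deadweight loss = W^SO − W^NE = 3.05.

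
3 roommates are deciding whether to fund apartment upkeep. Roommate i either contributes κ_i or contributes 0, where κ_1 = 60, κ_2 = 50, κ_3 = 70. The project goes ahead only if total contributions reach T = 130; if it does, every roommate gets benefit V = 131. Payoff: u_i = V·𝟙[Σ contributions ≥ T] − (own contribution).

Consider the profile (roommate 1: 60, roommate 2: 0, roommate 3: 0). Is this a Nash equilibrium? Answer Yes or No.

No

Total = 60 < 130: not provided.
Roommate 1 (pledges 60, payoff -60): dropping to 0 → total 0, payoff 0. Profitable deviation.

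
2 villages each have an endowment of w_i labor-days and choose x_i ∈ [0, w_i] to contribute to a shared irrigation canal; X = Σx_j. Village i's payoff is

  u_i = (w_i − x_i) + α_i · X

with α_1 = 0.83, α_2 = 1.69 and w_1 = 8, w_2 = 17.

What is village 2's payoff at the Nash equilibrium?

∂u_i/∂x_i = α_i − 1, so village i contributes w_i if α_i > 1, else 0.
α_i > 1 for i ∈ {2}; NE contributions (0, 17), X = 17.
u_2 = (17 − 17) + 1.69·17 = 28.73.

28.73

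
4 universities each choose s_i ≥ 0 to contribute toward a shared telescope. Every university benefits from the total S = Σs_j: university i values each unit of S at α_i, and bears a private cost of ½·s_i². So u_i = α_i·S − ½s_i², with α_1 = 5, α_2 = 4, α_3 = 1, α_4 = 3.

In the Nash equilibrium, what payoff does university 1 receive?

52.5

University i's FOC: ∂u_i/∂s_i = α_i − s_i = 0, so s_i* = α_i.
NE contributions = (5, 4, 1, 3); S = 13.
u_1 = α_1·S − ½·(s_1)² = 5·13 − ½·5² = 52.5.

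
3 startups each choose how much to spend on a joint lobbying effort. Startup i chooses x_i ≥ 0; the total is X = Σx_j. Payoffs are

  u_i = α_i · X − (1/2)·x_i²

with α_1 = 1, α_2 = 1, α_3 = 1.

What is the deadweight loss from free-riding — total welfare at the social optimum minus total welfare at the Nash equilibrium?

6

Startup i's FOC: ∂u_i/∂x_i = α_i − x_i = 0, so x_i* = α_i.
NE contributions = (1, 1, 1); X = 3.
W^NE = (Σα)·X − ½Σα_i² = 3² − ½·3 = 7.5.
Planner sets x_i = Σα_j = 3 for every i, so X^SO = 3·3 = 9.
W^SO = (Σα)·X^SO − ½·3·(Σα)² = (3/2)·3² = 13.5.
Deadweight loss = W^SO − W^NE = 6.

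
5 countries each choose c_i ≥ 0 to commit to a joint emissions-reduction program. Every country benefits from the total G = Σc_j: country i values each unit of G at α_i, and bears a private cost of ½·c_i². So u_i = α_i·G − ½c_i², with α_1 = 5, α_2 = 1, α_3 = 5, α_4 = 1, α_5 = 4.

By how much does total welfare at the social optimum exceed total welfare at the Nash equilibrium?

418

Country i's FOC: ∂u_i/∂c_i = α_i − c_i = 0, so c_i* = α_i.
NE contributions = (5, 1, 5, 1, 4); G = 16.
W^NE = (Σα)·G − ½Σα_i² = 16² − ½·68 = 222.
Planner sets c_i = Σα_j = 16 for every i, so G^SO = 5·16 = 80.
W^SO = (Σα)·G^SO − ½·5·(Σα)² = (5/2)·16² = 640.
Deadweight loss = W^SO − W^NE = 418.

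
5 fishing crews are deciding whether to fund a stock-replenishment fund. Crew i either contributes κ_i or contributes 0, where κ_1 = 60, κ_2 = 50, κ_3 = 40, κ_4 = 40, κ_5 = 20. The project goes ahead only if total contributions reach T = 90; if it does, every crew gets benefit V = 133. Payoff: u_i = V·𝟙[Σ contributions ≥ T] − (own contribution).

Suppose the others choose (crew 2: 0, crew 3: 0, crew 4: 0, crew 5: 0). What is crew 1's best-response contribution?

Others' total = 0. Even contributing 60 gives 60 < 90: no benefit either way.
Best response: 0.

0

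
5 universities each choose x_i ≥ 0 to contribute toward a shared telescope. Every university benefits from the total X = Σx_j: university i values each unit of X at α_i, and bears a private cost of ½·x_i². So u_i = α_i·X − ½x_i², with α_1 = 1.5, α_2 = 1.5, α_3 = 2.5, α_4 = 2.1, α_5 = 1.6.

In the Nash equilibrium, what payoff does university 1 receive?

University i's FOC: ∂u_i/∂x_i = α_i − x_i = 0, so x_i* = α_i.
NE contributions = (1.5, 1.5, 2.5, 2.1, 1.6); X = 9.2.
u_1 = α_1·X − ½·(x_1)² = 1.5·9.2 − ½·1.5² = 12.675.

12.675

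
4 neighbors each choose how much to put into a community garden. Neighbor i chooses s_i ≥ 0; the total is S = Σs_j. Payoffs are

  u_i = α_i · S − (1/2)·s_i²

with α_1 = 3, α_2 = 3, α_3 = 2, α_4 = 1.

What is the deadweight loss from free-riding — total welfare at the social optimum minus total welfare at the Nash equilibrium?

92.5

Neighbor i's FOC: ∂u_i/∂s_i = α_i − s_i = 0, so s_i* = α_i.
NE contributions = (3, 3, 2, 1); S = 9.
W^NE = (Σα)·S − ½Σα_i² = 9² − ½·23 = 69.5.
Planner sets s_i = Σα_j = 9 for every i, so S^SO = 4·9 = 36.
W^SO = (Σα)·S^SO − ½·4·(Σα)² = (4/2)·9² = 162.
Deadweight loss = W^SO − W^NE = 92.5.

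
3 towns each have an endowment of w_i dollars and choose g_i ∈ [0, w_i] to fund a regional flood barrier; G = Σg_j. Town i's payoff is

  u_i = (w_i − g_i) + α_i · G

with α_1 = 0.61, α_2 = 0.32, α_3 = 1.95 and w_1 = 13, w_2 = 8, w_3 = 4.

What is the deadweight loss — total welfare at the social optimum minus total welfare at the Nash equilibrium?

∂u_i/∂g_i = α_i − 1, so town i contributes w_i if α_i > 1, else 0.
α_i > 1 for i ∈ {3}; NE contributions (0, 0, 4), G = 4.
W^NE = Σw_i − G^NE + (Σα_i)·G^NE = 25 + 1.88·4 = 32.52.
Planner: ∂(Σu_j)/∂g_i = Σα_j − 1 = 1.88 > 0, so everyone contributes w_i; G^SO = 25, W^SO = 25 + 1.88·25 = 72.
Deadweight loss = 39.48.

39.48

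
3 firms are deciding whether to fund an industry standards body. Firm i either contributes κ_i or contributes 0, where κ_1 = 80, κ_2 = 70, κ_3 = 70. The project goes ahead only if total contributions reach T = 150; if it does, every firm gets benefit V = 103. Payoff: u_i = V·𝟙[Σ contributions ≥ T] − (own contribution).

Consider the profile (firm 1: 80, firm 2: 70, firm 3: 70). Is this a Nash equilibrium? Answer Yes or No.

Total = 220 ≥ 150: provided.
Firm 1 (pledges 80, payoff 23): dropping to 0 → total 140, payoff 0. No gain.
Firm 2 (pledges 70, payoff 33): dropping to 0 → total 150, payoff 103. Profitable deviation.

No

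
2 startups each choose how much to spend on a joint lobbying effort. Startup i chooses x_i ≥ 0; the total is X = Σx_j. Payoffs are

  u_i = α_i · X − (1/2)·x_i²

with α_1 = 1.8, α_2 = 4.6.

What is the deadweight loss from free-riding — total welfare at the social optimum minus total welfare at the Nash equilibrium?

Startup i's FOC: ∂u_i/∂x_i = α_i − x_i = 0, so x_i* = α_i.
NE contributions = (1.8, 4.6); X = 6.4.
W^NE = (Σα)·X − ½Σα_i² = 6.4² − ½·24.4 = 28.76.
Planner sets x_i = Σα_j = 6.4 for every i, so X^SO = 2·6.4 = 12.8.
W^SO = (Σα)·X^SO − ½·2·(Σα)² = (2/2)·6.4² = 40.96.
Deadweight loss = W^SO − W^NE = 12.2.

12.2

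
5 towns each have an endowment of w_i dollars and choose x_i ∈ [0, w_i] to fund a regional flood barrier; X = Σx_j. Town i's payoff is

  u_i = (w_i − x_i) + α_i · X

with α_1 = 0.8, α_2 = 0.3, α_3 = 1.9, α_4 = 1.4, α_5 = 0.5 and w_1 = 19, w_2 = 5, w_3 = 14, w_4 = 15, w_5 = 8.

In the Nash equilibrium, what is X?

∂u_i/∂x_i = α_i − 1, so town i contributes w_i if α_i > 1, else 0.
α_i > 1 for i ∈ {3, 4}; NE contributions (0, 0, 14, 15, 0), X = 29.

29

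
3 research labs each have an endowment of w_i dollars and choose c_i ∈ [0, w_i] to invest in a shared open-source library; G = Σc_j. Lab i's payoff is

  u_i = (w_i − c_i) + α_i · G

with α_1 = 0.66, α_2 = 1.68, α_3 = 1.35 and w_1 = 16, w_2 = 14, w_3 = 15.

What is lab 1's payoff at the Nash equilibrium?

∂u_i/∂c_i = α_i − 1, so lab i contributes w_i if α_i > 1, else 0.
α_i > 1 for i ∈ {2, 3}; NE contributions (0, 14, 15), G = 29.
u_1 = (16 − 0) + 0.66·29 = 35.14.

35.14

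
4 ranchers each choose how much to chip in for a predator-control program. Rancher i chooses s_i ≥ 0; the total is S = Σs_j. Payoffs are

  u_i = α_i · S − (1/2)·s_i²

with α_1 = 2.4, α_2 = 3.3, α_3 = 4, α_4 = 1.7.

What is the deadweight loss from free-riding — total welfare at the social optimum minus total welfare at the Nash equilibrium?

Rancher i's FOC: ∂u_i/∂s_i = α_i − s_i = 0, so s_i* = α_i.
NE contributions = (2.4, 3.3, 4, 1.7); S = 11.4.
W^NE = (Σα)·S − ½Σα_i² = 11.4² − ½·35.54 = 112.19.
Planner sets s_i = Σα_j = 11.4 for every i, so S^SO = 4·11.4 = 45.6.
W^SO = (Σα)·S^SO − ½·4·(Σα)² = (4/2)·11.4² = 259.92.
Deadweight loss = W^SO − W^NE = 147.73.

147.73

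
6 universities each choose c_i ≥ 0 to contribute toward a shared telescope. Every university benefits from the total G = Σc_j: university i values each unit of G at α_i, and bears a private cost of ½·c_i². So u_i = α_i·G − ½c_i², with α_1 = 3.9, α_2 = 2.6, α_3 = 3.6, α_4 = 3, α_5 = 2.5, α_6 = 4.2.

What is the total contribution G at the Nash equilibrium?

19.8

University i's FOC: ∂u_i/∂c_i = α_i − c_i = 0, so c_i* = α_i.
NE contributions = (3.9, 2.6, 3.6, 3, 2.5, 4.2); G = 19.8.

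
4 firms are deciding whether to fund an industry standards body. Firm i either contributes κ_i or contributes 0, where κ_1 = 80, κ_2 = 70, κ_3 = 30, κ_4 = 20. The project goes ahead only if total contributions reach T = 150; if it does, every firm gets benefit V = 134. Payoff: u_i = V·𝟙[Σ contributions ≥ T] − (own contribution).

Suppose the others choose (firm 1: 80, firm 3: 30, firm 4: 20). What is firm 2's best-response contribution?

Others' total = 130. Contributing 70 brings total to 200 ≥ 150: gain V − κ_2 = 64.
Best response: 70.

70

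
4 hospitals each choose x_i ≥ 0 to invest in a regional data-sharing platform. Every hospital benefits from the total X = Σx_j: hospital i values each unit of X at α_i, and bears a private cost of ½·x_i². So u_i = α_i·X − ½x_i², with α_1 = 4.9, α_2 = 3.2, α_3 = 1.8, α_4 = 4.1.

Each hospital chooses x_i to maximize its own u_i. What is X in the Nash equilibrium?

Hospital i's FOC: ∂u_i/∂x_i = α_i − x_i = 0, so x_i* = α_i.
NE contributions = (4.9, 3.2, 1.8, 4.1); X = 14.

14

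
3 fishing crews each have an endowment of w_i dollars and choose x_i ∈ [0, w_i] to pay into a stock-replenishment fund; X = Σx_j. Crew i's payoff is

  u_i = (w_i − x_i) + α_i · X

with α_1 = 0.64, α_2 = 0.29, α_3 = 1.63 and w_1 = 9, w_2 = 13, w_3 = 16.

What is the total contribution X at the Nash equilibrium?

∂u_i/∂x_i = α_i − 1, so crew i contributes w_i if α_i > 1, else 0.
α_i > 1 for i ∈ {3}; NE contributions (0, 0, 16), X = 16.

16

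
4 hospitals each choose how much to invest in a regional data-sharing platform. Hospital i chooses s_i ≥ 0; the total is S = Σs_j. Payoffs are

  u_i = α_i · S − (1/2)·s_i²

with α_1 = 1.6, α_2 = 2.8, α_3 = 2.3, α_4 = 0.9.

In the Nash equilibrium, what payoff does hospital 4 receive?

Hospital i's FOC: ∂u_i/∂s_i = α_i − s_i = 0, so s_i* = α_i.
NE contributions = (1.6, 2.8, 2.3, 0.9); S = 7.6.
u_4 = α_4·S − ½·(s_4)² = 0.9·7.6 − ½·0.9² = 6.435.

6.435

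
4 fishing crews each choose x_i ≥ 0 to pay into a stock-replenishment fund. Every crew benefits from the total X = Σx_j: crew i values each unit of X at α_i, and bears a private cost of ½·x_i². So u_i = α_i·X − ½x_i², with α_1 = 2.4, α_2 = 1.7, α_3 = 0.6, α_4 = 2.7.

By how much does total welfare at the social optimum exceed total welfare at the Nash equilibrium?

Crew i's FOC: ∂u_i/∂x_i = α_i − x_i = 0, so x_i* = α_i.
NE contributions = (2.4, 1.7, 0.6, 2.7); X = 7.4.
W^NE = (Σα)·X − ½Σα_i² = 7.4² − ½·16.3 = 46.61.
Planner sets x_i = Σα_j = 7.4 for every i, so X^SO = 4·7.4 = 29.6.
W^SO = (Σα)·X^SO − ½·4·(Σα)² = (4/2)·7.4² = 109.52.
Deadweight loss = W^SO − W^NE = 62.91.

62.91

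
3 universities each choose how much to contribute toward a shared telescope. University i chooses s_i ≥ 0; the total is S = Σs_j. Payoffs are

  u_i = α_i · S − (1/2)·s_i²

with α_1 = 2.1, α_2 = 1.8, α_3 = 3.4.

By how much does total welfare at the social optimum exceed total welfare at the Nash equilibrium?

University i's FOC: ∂u_i/∂s_i = α_i − s_i = 0, so s_i* = α_i.
NE contributions = (2.1, 1.8, 3.4); S = 7.3.
W^NE = (Σα)·S − ½Σα_i² = 7.3² − ½·19.21 = 43.685.
Planner sets s_i = Σα_j = 7.3 for every i, so S^SO = 3·7.3 = 21.9.
W^SO = (Σα)·S^SO − ½·3·(Σα)² = (3/2)·7.3² = 79.935.
Deadweight loss = W^SO − W^NE = 36.25.

36.25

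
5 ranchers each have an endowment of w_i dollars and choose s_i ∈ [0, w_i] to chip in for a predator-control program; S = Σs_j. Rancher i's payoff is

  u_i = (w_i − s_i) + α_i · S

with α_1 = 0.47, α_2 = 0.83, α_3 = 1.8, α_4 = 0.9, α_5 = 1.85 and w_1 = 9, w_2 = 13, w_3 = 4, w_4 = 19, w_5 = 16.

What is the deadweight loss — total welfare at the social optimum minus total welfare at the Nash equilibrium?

198.85

∂u_i/∂s_i = α_i − 1, so rancher i contributes w_i if α_i > 1, else 0.
α_i > 1 for i ∈ {3, 5}; NE contributions (0, 0, 4, 0, 16), S = 20.
W^NE = Σw_i − S^NE + (Σα_i)·S^NE = 61 + 4.85·20 = 158.
Planner: ∂(Σu_j)/∂s_i = Σα_j − 1 = 4.85 > 0, so everyone contributes w_i; S^SO = 61, W^SO = 61 + 4.85·61 = 356.85.
Deadweight loss = 198.85.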